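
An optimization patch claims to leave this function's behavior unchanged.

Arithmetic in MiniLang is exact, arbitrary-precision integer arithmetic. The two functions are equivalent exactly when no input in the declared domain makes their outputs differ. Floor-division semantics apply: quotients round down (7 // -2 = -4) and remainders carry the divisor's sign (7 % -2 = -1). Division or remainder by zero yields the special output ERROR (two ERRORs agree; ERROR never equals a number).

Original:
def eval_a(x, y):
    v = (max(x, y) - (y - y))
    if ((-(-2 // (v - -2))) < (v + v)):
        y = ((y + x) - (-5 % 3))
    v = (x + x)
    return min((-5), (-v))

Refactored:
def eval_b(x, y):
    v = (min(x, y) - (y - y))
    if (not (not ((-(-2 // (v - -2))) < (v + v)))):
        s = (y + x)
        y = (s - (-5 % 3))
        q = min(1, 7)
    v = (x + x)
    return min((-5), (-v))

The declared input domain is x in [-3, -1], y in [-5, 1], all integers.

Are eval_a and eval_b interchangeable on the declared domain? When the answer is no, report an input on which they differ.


At x=-3, y=-2: eval_a gives ERROR, eval_b gives -5.
verdict: not equivalent; witness: x=-3, y=-2


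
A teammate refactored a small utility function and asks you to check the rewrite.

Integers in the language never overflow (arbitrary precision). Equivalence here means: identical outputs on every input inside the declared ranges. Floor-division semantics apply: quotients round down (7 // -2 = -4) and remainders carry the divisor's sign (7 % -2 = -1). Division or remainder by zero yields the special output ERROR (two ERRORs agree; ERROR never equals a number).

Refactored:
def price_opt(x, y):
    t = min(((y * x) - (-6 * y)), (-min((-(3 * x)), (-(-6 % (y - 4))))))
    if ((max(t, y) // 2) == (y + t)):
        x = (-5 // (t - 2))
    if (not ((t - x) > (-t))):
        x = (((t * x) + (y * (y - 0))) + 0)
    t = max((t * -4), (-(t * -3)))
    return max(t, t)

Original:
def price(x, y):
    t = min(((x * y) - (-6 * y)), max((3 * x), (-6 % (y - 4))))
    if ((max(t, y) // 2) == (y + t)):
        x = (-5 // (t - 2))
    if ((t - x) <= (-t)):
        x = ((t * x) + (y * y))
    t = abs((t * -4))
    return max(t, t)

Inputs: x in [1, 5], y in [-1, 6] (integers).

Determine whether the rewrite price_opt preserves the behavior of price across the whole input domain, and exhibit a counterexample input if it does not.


Evaluate both at x=1, y=1.
price: t becomes 3; next ((max(t, y) // 2) == (y + t)) evaluates to false; next ((t - x) <= (-t)) evaluates to false; next t becomes 12; next final value 12
price_opt: t becomes 3; next ((max(t, y) // 2) == (y + t)) evaluates to false; next (not ((t - x) > (-t))) evaluates to false; next t becomes 9; next final value 9
12 and 9 differ, so these are not the same function on this domain.
verdict: not equivalent; witness: x=1, y=1


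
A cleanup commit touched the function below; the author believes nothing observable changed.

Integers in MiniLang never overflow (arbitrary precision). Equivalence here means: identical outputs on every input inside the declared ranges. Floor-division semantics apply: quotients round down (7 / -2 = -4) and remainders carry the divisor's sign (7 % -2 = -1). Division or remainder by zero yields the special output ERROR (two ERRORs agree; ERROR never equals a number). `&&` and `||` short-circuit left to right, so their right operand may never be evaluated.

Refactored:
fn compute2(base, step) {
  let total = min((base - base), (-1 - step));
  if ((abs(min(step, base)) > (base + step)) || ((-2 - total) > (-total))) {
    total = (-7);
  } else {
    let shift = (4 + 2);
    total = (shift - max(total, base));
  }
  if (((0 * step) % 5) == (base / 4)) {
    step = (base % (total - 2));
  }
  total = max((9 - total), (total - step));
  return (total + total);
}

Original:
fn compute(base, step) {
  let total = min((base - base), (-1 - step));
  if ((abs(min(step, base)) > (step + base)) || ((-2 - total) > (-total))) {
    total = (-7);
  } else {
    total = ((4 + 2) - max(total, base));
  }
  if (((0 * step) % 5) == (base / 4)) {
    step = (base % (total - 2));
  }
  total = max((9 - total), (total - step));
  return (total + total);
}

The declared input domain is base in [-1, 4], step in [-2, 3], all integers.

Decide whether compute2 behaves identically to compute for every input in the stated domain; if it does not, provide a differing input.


This is a faithful refactor — local variable names differ, plus statement counts differ, but the computed results match everywhere.
Tracing base=1, step=-1: compute: total becomes 0; next ((abs(min(step, base)) > (step + base)) || ((-2 - total) > (-total))) evaluates to true; next total becomes -7; next (((0 * step) % 5) == (base / 4)) evaluates to true; next step becomes -8; next total becomes 16; next final value 32 | compute2: total becomes 0; next ((abs(min(step, base)) > (base + step)) || ((-2 - total) > (-total))) evaluates to true; next total becomes -7; next (((0 * step) % 5) == (base / 4)) evaluates to true; next step becomes -8; next total becomes 16; next final value 32 — matching result 32.
Across all 36 domain points the two functions coincide.
verdict: equivalent


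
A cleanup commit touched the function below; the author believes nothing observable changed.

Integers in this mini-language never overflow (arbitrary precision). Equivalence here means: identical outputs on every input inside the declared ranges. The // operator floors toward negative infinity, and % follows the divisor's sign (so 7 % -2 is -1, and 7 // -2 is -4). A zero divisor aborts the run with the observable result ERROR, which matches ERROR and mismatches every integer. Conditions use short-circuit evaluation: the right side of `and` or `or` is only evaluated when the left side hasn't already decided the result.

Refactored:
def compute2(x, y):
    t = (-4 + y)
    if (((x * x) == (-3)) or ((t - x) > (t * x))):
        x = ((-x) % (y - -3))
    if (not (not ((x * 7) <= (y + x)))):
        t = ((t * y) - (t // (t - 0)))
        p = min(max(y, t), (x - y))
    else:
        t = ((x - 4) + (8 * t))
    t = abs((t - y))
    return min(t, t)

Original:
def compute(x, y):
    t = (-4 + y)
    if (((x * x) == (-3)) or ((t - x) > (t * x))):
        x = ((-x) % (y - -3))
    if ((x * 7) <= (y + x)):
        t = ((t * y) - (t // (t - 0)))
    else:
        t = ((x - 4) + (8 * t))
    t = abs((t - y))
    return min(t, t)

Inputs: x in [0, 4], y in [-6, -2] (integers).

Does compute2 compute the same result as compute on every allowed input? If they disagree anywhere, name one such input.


Side by side, the visible changes include: boolean connective usage differs, plus arithmetic usage differs, plus local variable names differ, plus min/max/abs usage differs, plus statement counts differ.
As a probe, take x=2, y=-3: compute runs t = -7; (((x * x) == (-3)) or ((t - x) > (t * x))) -> true; division by zero -> ERROR; compute2 runs t = -7; (((x * x) == (-3)) or ((t - x) > (t * x))) -> true; division by zero -> ERROR; both end at ERROR.
Sweeping the whole domain (25 inputs) finds no disagreement.
verdict: equivalent


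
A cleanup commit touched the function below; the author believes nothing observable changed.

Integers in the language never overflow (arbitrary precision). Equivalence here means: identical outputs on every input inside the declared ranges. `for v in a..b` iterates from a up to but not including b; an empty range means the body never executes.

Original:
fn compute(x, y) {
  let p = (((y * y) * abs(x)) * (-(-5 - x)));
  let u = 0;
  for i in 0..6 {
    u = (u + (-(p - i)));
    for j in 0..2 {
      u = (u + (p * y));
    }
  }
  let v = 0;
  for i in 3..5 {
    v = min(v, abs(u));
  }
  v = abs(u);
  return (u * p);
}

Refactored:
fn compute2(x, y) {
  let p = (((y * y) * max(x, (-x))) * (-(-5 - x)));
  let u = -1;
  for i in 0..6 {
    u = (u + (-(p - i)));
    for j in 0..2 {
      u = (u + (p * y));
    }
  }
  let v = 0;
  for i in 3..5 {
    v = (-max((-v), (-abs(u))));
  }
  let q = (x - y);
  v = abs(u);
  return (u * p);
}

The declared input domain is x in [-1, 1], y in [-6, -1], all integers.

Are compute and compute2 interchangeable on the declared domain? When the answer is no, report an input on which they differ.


x=-1, y=-6 yields -1615248 from compute but -1615392 from compute2.
verdict: not equivalent; witness: x=-1, y=-6


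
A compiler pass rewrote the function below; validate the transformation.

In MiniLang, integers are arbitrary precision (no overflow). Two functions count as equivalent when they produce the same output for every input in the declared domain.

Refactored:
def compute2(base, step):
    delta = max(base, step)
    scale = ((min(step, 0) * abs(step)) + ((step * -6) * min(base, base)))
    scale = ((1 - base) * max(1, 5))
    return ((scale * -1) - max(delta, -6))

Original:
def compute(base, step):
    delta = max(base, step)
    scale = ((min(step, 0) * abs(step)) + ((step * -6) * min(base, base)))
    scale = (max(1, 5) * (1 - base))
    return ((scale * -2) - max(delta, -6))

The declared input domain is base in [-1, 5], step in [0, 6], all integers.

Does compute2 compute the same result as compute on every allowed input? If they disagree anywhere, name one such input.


These are not equivalent — on base=-1, step=0 the outputs split (-20 vs -10).
compute: delta := 0 | scale := 0 | scale := 10 | result -20
compute2: delta := 0 | scale := 0 | scale := 10 | result -10
verdict: not equivalent; witness: base=-1, step=0


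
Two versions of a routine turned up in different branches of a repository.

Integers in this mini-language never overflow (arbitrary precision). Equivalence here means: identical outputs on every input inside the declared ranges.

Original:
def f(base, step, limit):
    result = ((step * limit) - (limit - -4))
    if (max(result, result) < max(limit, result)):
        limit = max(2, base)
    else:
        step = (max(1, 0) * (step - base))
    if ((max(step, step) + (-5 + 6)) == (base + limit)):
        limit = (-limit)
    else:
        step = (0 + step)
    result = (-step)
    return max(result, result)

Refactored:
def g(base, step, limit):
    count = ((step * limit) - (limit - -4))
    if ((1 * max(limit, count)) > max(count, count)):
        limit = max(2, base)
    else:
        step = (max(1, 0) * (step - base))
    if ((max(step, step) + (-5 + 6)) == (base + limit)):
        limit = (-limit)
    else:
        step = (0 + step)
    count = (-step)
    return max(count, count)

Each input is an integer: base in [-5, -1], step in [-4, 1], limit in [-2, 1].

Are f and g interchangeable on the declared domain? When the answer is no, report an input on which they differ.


Comparing the listings, the differences include: arithmetic usage differs, and local variable names differ, and comparison usage differs, and constant usage differs.
Spot check at base=-4, step=-3, limit=-1 — f: result becomes 0; next (max(result, result) < max(limit, result)) evaluates to false; next step becomes 1; next ((max(step, step) + (-5 + 6)) == (base + limit)) evaluates to false; next step becomes 1; next result becomes -1; next final value -1. g: count becomes 0; next ((1 * max(limit, count)) > max(count, count)) evaluates to false; next step becomes 1; next ((max(step, step) + (-5 + 6)) == (base + limit)) evaluates to false; next step becomes 1; next count becomes -1; next final value -1. Both give -1.
Checked all 120 inputs in the declared domain: the outputs agree on every one.
verdict: equivalent


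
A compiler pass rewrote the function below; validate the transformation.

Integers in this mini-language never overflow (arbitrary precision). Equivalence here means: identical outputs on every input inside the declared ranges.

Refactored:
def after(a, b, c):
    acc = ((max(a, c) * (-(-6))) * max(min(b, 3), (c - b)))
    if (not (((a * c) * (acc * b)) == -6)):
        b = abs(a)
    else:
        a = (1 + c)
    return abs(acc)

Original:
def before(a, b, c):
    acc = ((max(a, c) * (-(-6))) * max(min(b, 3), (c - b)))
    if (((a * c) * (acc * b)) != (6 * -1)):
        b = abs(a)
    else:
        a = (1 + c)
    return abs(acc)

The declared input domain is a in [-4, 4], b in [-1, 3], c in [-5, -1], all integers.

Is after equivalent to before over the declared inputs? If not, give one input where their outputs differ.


Comparing the listings, the differences include: constant usage differs, comparison usage differs, arithmetic usage differs, boolean connective usage differs.
Tracing a=2, b=0, c=-3: before: acc := 0 | (((a * c) * (acc * b)) != (6 * -1)): true | b := 2 | result 0 | after: acc := 0 | (not (((a * c) * (acc * b)) == -6)): true | b := 2 | result 0 — matching result 0.
Every one of the 225 inputs gives matching results.
verdict: equivalent


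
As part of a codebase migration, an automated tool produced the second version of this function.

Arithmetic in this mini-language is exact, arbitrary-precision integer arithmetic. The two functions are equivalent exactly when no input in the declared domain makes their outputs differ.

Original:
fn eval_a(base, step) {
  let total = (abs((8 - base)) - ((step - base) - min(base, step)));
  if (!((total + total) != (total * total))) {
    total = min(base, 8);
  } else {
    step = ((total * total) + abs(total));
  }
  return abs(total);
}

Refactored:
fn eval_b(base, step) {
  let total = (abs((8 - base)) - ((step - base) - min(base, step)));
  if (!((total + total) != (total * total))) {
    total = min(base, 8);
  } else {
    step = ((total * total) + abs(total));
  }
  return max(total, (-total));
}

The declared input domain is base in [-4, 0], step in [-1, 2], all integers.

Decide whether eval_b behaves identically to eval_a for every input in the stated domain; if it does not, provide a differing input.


Reading the diff, among the changes: min/max/abs usage differs.
As a probe, take base=-3, step=0: eval_a runs total := 5 | (!((total + total) != (total * total))): false | step := 30 | result 5; eval_b runs total := 5 | (!((total + total) != (total * total))): false | step := 30 | result 5; both end at 5.
Checked all 20 inputs in the declared domain: the outputs agree on every one.
verdict: equivalent


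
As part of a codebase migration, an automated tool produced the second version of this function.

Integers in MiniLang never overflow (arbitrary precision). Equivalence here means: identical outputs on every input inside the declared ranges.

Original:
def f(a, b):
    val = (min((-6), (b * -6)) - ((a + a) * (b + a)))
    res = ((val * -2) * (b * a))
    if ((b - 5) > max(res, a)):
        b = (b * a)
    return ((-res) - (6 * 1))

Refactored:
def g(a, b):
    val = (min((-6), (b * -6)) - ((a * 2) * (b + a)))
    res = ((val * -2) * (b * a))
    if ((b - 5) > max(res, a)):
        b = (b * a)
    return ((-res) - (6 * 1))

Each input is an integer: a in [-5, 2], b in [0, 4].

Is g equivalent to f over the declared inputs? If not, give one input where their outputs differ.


The two versions differ — the changes include arithmetic usage differs, constant usage differs.
One worked example (a=-5, b=0) — f: val := -56 | res := 0 | ((b - 5) > max(res, a)): false | result -6; g: val := -56 | res := 0 | ((b - 5) > max(res, a)): false | result -6; agreement on -6.
Every one of the 40 inputs gives matching results.
verdict: equivalent


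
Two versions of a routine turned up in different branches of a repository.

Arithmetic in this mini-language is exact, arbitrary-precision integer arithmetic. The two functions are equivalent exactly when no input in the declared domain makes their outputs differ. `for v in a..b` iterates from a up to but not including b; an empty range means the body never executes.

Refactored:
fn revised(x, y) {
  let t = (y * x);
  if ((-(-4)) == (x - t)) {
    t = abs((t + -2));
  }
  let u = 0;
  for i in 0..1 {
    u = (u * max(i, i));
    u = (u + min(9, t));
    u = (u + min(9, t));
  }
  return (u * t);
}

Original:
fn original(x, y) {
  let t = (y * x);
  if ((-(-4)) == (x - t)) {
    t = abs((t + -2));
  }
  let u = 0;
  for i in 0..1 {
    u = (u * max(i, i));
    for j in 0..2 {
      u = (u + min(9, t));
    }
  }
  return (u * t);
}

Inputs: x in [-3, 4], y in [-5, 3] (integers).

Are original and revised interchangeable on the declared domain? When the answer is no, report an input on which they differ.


Differences: constant usage differs, plus arithmetic usage differs, plus local variable names differ, plus min/max/abs usage differs, plus loop structure differs — yet all 72 inputs agree.
verdict: equivalent


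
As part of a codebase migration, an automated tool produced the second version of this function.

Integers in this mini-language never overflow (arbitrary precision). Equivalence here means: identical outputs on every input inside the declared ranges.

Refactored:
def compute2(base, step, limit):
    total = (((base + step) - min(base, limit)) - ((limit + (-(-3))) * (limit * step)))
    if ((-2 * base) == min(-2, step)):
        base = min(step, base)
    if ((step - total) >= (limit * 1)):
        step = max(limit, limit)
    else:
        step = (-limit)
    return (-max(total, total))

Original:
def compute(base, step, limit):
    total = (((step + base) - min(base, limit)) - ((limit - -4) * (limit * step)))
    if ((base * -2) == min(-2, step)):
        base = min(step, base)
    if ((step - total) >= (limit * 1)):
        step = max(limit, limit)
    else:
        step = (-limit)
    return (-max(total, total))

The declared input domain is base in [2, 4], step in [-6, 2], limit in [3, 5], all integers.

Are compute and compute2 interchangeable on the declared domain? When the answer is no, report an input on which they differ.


The rewrite breaks on base=2, step=-6, limit=3, where the results are -120 and -102.
compute: total becomes 120; next ((base * -2) == min(-2, step)) evaluates to false; next ((step - total) >= (limit * 1)) evaluates to false; next step becomes -3; next final value -120
compute2: total becomes 102; next ((-2 * base) == min(-2, step)) evaluates to false; next ((step - total) >= (limit * 1)) evaluates to false; next step becomes -3; next final value -102
verdict: not equivalent; witness: base=2, step=-6, limit=3


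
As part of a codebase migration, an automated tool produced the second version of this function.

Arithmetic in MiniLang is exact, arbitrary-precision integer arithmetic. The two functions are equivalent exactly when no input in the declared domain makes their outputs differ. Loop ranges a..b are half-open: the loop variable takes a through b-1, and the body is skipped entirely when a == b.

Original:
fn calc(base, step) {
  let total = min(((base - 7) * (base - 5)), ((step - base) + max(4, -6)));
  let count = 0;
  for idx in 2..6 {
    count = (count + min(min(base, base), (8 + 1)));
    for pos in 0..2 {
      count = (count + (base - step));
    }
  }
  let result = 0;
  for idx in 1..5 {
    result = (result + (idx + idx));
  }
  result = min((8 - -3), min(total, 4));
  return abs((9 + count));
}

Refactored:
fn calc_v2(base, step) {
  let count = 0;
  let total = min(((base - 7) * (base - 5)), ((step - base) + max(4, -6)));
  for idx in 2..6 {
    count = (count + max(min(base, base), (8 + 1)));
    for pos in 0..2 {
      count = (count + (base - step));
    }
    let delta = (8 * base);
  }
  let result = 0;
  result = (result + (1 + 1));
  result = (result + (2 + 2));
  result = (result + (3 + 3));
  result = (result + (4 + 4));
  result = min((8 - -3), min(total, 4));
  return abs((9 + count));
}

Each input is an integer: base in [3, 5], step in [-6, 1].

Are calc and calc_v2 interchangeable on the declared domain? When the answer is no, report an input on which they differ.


Take base=3, step=-6.
calc: total becomes -5; next count becomes 0; next at idx=2:; next count becomes 3; next at pos=0:; next count becomes 12; next at pos=1:; next count becomes 21; next at idx=3:; next count becomes 24; next at pos=0:; next count becomes 33; next at pos=1:; next count becomes 42; next at idx=4:; next count becomes 45; next at pos=0:; next count becomes 54; next at pos=1:; next count becomes 63; next at idx=5:; next count becomes 66; next at pos=0:; next count becomes 75; next at pos=1:; next count becomes 84; next result becomes 0; next at idx=1:; next result becomes 2; next at idx=2:; next result becomes 6; next at idx=3:; next result becomes 12; next at idx=4:; next result becomes 20; next result becomes -5; next final value 93
calc_v2: count becomes 0; next total becomes -5; next at idx=2:; next count becomes 9; next at pos=0:; next count becomes 18; next at pos=1:; next count becomes 27; next delta becomes 24; next at idx=3:; next count becomes 36; next at pos=0:; next count becomes 45; next at pos=1:; next count becomes 54; next delta becomes 24; next at idx=4:; next count becomes 63; next at pos=0:; next count becomes 72; next at pos=1:; next count becomes 81; next delta becomes 24; next at idx=5:; next count becomes 90; next at pos=0:; next count becomes 99; next at pos=1:; next count becomes 108; next delta becomes 24; next result becomes 0; next result becomes 2; next result becomes 6; next result becomes 12; next result becomes 20; next result becomes -5; next final value 117
93 and 117 differ, so these are not the same function on this domain.
verdict: not equivalent; witness: base=3, step=-6


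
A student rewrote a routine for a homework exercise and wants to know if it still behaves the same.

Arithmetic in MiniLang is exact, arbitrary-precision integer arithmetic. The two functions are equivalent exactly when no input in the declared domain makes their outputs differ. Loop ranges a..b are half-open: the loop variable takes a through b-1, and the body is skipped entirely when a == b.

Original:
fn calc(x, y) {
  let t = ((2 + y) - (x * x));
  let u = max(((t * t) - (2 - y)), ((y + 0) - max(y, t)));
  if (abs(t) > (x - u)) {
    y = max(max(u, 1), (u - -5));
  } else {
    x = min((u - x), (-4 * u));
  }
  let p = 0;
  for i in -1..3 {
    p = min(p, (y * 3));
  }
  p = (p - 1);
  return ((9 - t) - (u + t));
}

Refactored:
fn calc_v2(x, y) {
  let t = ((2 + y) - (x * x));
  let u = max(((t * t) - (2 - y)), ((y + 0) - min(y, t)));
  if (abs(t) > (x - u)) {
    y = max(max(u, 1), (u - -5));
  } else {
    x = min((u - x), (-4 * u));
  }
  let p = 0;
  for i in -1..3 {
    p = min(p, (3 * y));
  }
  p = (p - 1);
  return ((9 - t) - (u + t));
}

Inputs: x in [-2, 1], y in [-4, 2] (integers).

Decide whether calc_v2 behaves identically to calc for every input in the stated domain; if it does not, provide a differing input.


The rewrite breaks on x=-2, y=1, where the results are 11 and 9.
calc: t becomes -1; next u becomes 0; next (abs(t) > (x - u)) evaluates to true; next y becomes 5; next p becomes 0; next at i=-1:; next p becomes 0; next at i=0:; next p becomes 0; next at i=1:; next p becomes 0; next at i=2:; next p becomes 0; next p becomes -1; next final value 11
calc_v2: t becomes -1; next u becomes 2; next (abs(t) > (x - u)) evaluates to true; next y becomes 7; next p becomes 0; next at i=-1:; next p becomes 0; next at i=0:; next p becomes 0; next at i=1:; next p becomes 0; next at i=2:; next p becomes 0; next p becomes -1; next final value 9
verdict: not equivalent; witness: x=-2, y=1


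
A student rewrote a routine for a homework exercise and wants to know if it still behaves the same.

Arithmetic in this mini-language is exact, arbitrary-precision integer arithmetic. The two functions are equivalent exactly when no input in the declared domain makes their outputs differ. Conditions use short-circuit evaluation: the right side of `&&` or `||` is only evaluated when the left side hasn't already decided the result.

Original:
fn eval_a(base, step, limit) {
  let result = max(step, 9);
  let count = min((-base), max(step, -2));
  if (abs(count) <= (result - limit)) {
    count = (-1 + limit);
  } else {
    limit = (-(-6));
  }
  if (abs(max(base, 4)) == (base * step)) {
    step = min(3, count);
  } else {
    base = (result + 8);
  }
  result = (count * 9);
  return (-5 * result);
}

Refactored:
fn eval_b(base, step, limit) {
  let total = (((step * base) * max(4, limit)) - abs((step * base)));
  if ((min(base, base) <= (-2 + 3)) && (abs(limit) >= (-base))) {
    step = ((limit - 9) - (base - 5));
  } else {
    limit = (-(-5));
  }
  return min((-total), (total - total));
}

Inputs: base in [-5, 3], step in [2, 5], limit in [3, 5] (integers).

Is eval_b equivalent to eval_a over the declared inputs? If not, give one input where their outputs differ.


Input base=-5, step=2, limit=3: -90 from eval_a versus 0 from eval_b.
verdict: not equivalent; witness: base=-5, step=2, limit=3


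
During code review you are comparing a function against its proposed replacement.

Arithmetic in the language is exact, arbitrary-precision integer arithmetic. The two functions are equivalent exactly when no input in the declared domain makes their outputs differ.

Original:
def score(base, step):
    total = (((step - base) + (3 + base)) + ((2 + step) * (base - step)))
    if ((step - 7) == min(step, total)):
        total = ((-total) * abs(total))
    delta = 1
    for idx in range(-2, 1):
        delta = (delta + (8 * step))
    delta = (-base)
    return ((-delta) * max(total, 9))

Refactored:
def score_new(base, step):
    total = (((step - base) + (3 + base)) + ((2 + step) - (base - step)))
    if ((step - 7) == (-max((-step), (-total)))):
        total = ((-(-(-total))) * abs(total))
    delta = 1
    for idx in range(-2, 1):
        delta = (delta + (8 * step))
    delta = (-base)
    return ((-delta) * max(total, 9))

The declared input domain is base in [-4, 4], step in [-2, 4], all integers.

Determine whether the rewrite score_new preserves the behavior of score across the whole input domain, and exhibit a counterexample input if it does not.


Input base=-4, step=1: -36 from score versus -48 from score_new.
verdict: not equivalent; witness: base=-4, step=1


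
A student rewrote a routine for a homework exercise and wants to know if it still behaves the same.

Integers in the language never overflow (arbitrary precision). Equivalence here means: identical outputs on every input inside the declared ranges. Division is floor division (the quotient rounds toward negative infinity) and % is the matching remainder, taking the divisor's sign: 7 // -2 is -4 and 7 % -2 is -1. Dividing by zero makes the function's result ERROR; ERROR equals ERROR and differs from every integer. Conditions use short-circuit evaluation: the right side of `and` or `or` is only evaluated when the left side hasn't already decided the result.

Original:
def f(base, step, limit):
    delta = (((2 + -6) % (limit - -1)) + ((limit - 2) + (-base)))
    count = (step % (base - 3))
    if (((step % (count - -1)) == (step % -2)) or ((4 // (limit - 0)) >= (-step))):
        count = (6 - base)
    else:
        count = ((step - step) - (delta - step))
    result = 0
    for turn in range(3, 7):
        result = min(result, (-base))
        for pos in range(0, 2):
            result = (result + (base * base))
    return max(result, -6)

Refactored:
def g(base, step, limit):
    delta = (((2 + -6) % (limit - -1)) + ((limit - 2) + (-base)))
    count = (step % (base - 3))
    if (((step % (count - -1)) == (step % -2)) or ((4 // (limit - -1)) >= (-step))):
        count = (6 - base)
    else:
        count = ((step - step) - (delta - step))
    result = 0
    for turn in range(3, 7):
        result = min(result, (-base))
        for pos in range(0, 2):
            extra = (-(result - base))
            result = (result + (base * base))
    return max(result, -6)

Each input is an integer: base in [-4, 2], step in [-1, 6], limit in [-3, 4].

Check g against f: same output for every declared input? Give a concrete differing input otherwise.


The rewrite breaks on base=-4, step=1, limit=0, where the results are ERROR and 36.
f: delta = 2; count = -6; division by zero -> ERROR
g: delta = 2; count = -6; (((step % (count - -1)) == (step % -2)) or ((4 // (limit - -1)) >= (-step))) -> true; count = 10; result = 0; [turn=3]; result = 0; [pos=0]; extra = -4; result = 16; [pos=1]; extra = -20; result = 32; [turn=4]; result = 4; [pos=0]; extra = -8; result = 20; [pos=1]; extra = -24; result = 36; [turn=5]; result = 4; [pos=0]; extra = -8; result = 20; [pos=1]; extra = -24; result = 36; [turn=6]; result = 4; [pos=0]; extra = -8; result = 20; [pos=1]; extra = -24; result = 36; return 36
verdict: not equivalent; witness: base=-4, step=1, limit=0


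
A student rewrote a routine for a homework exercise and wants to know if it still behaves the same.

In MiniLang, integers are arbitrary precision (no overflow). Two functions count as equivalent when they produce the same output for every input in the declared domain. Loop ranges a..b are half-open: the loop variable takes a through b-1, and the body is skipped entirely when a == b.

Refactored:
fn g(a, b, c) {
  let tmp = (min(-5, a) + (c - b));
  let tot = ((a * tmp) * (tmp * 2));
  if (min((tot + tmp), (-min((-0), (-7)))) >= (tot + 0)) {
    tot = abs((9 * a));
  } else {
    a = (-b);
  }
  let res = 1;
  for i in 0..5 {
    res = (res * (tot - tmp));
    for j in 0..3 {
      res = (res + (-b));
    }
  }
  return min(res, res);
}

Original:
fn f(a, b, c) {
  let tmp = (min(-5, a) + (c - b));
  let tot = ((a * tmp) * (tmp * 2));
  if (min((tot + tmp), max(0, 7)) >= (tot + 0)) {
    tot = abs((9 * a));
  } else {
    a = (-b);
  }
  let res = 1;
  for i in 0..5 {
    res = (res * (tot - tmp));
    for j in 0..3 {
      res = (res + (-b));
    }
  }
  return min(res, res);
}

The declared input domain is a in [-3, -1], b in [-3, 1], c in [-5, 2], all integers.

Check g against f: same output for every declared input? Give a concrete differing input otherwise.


The two versions differ — the changes include min/max/abs usage differs.
Tracing a=-1, b=-1, c=1: f: tmp=-3, then tot=-18, then (min((tot + tmp), max(0, 7)) >= (tot + 0)) is false, then a=1, then res=1, then (i=0), then res=-15, then (j=0), then res=-14, then (j=1), then res=-13, then (j=2), then res=-12, then (i=1), then res=180, then (j=0), then res=181, then (j=1), then res=182, then (j=2), then res=183, then (i=2), then res=-2745, then (j=0), then res=-2744, then (j=1), then res=-2743, then (j=2), then res=-2742, then (i=3), then res=41130, then (j=0), then res=41131, then (j=1), then res=41132, then (j=2), then res=41133, then (i=4), then res=-616995, then (j=0), then res=-616994, then (j=1), then res=-616993, then (j=2), then res=-616992, then returns -616992 | g: tmp=-3, then tot=-18, then (min((tot + tmp), (-min((-0), (-7)))) >= (tot + 0)) is false, then a=1, then res=1, then (i=0), then res=-15, then (j=0), then res=-14, then (j=1), then res=-13, then (j=2), then res=-12, then (i=1), then res=180, then (j=0), then res=181, then (j=1), then res=182, then (j=2), then res=183, then (i=2), then res=-2745, then (j=0), then res=-2744, then (j=1), then res=-2743, then (j=2), then res=-2742, then (i=3), then res=41130, then (j=0), then res=41131, then (j=1), then res=41132, then (j=2), then res=41133, then (i=4), then res=-616995, then (j=0), then res=-616994, then (j=1), then res=-616993, then (j=2), then res=-616992, then returns -616992 — matching result -616992.
Sweeping the whole domain (120 inputs) finds no disagreement.
verdict: equivalent


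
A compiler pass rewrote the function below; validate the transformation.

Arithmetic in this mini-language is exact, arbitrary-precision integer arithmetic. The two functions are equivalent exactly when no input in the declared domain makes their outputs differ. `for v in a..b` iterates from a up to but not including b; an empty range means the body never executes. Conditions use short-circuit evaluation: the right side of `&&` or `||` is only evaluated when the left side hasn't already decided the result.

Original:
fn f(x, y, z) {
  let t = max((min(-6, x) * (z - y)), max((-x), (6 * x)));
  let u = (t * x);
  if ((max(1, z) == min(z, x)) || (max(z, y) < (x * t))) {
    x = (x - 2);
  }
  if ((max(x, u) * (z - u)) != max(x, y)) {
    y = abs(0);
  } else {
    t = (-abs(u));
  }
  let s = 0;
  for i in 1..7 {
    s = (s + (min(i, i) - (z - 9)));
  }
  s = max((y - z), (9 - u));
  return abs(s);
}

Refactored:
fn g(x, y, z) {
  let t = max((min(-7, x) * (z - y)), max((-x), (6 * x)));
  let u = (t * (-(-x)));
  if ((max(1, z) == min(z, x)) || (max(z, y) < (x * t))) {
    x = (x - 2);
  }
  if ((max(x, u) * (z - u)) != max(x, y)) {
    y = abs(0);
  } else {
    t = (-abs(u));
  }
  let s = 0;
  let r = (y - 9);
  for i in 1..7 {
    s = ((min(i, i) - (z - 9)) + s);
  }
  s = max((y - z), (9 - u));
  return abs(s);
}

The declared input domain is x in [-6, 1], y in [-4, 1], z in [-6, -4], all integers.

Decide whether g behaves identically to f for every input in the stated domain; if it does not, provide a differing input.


Evaluate both at x=-6, y=-4, z=-6.
f: t=12, then u=-72, then ((max(1, z) == min(z, x)) || (max(z, y) < (x * t))) is false, then ((max(x, u) * (z - u)) != max(x, y)) is true, then y=0, then s=0, then (i=1), then s=16, then (i=2), then s=33, then (i=3), then s=51, then (i=4), then s=70, then (i=5), then s=90, then (i=6), then s=111, then s=81, then returns 81
g: t=14, then u=-84, then ((max(1, z) == min(z, x)) || (max(z, y) < (x * t))) is false, then ((max(x, u) * (z - u)) != max(x, y)) is true, then y=0, then s=0, then r=-9, then (i=1), then s=16, then (i=2), then s=33, then (i=3), then s=51, then (i=4), then s=70, then (i=5), then s=90, then (i=6), then s=111, then s=93, then returns 93
81 != 93, so the rewrite changes behavior.
verdict: not equivalent; witness: x=-6, y=-4, z=-6


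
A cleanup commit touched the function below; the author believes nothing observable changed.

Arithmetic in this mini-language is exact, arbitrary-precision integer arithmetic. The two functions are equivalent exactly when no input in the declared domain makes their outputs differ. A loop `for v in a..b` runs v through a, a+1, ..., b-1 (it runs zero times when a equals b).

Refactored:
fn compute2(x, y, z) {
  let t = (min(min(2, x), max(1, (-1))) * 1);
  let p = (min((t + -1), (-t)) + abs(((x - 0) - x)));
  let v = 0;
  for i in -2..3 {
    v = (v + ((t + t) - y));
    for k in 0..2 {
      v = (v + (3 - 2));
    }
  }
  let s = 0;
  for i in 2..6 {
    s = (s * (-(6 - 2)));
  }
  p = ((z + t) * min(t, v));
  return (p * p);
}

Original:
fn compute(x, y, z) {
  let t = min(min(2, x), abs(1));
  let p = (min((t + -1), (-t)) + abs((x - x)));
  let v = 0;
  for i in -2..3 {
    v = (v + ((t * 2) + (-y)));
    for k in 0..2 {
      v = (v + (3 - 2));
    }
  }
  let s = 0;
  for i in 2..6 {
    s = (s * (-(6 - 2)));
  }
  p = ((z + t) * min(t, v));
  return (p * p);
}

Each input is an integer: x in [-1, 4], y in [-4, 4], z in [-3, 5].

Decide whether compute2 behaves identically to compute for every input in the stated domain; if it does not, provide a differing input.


Behavior is preserved: although constant usage differs, arithmetic usage differs, min/max/abs usage differs, the outputs never diverge.
As a probe, take x=-1, y=-3, z=0: compute runs t becomes -1; next p becomes -2; next v becomes 0; next at i=-2:; next v becomes 1; next at k=0:; next v becomes 2; next at k=1:; next v becomes 3; next at i=-1:; next v becomes 4; next at k=0:; next v becomes 5; next at k=1:; next v becomes 6; next at i=0:; next v becomes 7; next at k=0:; next v becomes 8; next at k=1:; next v becomes 9; next at i=1:; next v becomes 10; next at k=0:; next v becomes 11; next at k=1:; next v becomes 12; next at i=2:; next v becomes 13; next at k=0:; next v becomes 14; next at k=1:; next v becomes 15; next s becomes 0; next at i=2:; next s becomes 0; next at i=3:; next s becomes 0; next at i=4:; next s becomes 0; next at i=5:; next s becomes 0; next p becomes 1; next final value 1; compute2 runs t becomes -1; next p becomes -2; next v becomes 0; next at i=-2:; next v becomes 1; next at k=0:; next v becomes 2; next at k=1:; next v becomes 3; next at i=-1:; next v becomes 4; next at k=0:; next v becomes 5; next at k=1:; next v becomes 6; next at i=0:; next v becomes 7; next at k=0:; next v becomes 8; next at k=1:; next v becomes 9; next at i=1:; next v becomes 10; next at k=0:; next v becomes 11; next at k=1:; next v becomes 12; next at i=2:; next v becomes 13; next at k=0:; next v becomes 14; next at k=1:; next v becomes 15; next s becomes 0; next at i=2:; next s becomes 0; next at i=3:; next s becomes 0; next at i=4:; next s becomes 0; next at i=5:; next s becomes 0; next p becomes 1; next final value 1; both end at 1.
Sweeping the whole domain (486 inputs) finds no disagreement.
verdict: equivalent


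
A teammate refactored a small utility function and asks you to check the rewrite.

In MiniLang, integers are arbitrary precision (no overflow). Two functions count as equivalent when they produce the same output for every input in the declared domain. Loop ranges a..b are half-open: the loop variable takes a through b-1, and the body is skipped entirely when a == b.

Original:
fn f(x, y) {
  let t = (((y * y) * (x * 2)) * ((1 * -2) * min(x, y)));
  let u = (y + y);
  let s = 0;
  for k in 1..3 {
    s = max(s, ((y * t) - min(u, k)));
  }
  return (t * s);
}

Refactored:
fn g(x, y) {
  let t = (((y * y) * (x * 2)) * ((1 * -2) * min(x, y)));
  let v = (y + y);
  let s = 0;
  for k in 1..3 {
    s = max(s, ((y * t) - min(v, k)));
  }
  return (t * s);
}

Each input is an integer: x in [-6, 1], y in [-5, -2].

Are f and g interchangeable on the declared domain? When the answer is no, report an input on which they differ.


Side by side, the visible changes include: local variable names differ.
One worked example (x=-5, y=-3) — f: t := -900 | u := -6 | s := 0 | iter k=1: | s := 2706 | iter k=2: | s := 2706 | result -2435400; g: t := -900 | v := -6 | s := 0 | iter k=1: | s := 2706 | iter k=2: | s := 2706 | result -2435400; agreement on -2435400.
Across all 32 domain points the two functions coincide.
verdict: equivalent


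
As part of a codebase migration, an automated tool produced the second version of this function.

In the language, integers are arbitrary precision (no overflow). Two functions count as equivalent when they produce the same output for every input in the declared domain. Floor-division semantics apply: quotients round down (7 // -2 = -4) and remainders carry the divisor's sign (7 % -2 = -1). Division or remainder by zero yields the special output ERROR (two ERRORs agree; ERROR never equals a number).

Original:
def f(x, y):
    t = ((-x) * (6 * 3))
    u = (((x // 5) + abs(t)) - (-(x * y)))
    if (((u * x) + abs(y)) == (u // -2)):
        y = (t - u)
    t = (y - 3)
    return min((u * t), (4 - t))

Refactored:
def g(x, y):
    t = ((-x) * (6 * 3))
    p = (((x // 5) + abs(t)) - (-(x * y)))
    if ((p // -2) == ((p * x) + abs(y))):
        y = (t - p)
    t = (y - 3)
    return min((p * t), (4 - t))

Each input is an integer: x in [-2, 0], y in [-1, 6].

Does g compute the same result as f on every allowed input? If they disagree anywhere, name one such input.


Behavior is preserved: although local variable names differ, the outputs never diverge.
As a probe, take x=-1, y=1: f runs t becomes 18; next u becomes 16; next (((u * x) + abs(y)) == (u // -2)) evaluates to false; next t becomes -2; next final value -32; g runs t becomes 18; next p becomes 16; next ((p // -2) == ((p * x) + abs(y))) evaluates to false; next t becomes -2; next final value -32; both end at -32.
Across all 24 domain points the two functions coincide.
verdict: equivalent


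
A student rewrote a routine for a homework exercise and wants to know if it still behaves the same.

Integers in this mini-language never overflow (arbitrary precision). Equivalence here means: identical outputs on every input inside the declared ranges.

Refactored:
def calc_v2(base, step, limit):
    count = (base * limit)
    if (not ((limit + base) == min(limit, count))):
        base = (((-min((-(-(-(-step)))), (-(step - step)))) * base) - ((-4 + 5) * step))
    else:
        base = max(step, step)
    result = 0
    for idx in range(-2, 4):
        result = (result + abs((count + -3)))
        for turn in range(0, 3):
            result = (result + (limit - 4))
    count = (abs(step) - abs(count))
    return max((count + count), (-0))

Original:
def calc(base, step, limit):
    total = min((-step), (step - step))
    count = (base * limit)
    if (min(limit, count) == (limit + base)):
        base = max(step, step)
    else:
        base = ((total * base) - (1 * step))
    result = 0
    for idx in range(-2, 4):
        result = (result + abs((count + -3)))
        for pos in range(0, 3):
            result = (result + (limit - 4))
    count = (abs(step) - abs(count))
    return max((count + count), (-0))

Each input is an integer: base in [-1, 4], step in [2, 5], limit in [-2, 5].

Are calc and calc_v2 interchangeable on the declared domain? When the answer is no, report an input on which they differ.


Equivalent. The suspicious-looking change has no observable effect anywhere in the declared ranges.
Checked all 192 inputs in the declared domain: the outputs agree on every one.
Tracing base=1, step=4, limit=5: calc: total := -4 | count := 5 | (min(limit, count) == (limit + base)): false | base := -8 | result := 0 | iter idx=-2: | result := 2 | iter pos=0: | result := 3 | iter pos=1: | result := 4 | iter pos=2: | result := 5 | iter idx=-1: | result := 7 | iter pos=0: | result := 8 | iter pos=1: | result := 9 | iter pos=2: | result := 10 | iter idx=0: | result := 12 | iter pos=0: | result := 13 | iter pos=1: | result := 14 | iter pos=2: | result := 15 | iter idx=1: | result := 17 | iter pos=0: | result := 18 | iter pos=1: | result := 19 | iter pos=2: | result := 20 | iter idx=2: | result := 22 | iter pos=0: | result := 23 | iter pos=1: | result := 24 | iter pos=2: | result := 25 | iter idx=3: | result := 27 | iter pos=0: | result := 28 | iter pos=1: | result := 29 | iter pos=2: | result := 30 | count := -1 | result 0 | calc_v2: count := 5 | (not ((limit + base) == min(limit, count))): true | base := -4 | result := 0 | iter idx=-2: | result := 2 | iter turn=0: | result := 3 | iter turn=1: | result := 4 | iter turn=2: | result := 5 | iter idx=-1: | result := 7 | iter turn=0: | result := 8 | iter turn=1: | result := 9 | iter turn=2: | result := 10 | iter idx=0: | result := 12 | iter turn=0: | result := 13 | iter turn=1: | result := 14 | iter turn=2: | result := 15 | iter idx=1: | result := 17 | iter turn=0: | result := 18 | iter turn=1: | result := 19 | iter turn=2: | result := 20 | iter idx=2: | result := 22 | iter turn=0: | result := 23 | iter turn=1: | result := 24 | iter turn=2: | result := 25 | iter idx=3: | result := 27 | iter turn=0: | result := 28 | iter turn=1: | result := 29 | iter turn=2: | result := 30 | count := -1 | result 0 — matching result 0.
verdict: equivalent
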